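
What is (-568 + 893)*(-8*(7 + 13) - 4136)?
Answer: -1396200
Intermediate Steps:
(-568 + 893)*(-8*(7 + 13) - 4136) = 325*(-8*20 - 4136) = 325*(-160 - 4136) = 325*(-4296) = -1396200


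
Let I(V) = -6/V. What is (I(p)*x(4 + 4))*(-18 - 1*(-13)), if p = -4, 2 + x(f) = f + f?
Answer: -105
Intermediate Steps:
x(f) = -2 + 2*f (x(f) = -2 + (f + f) = -2 + 2*f)
(I(p)*x(4 + 4))*(-18 - 1*(-13)) = ((-6/(-4))*(-2 + 2*(4 + 4)))*(-18 - 1*(-13)) = ((-6*(-¼))*(-2 + 2*8))*(-18 + 13) = (3*(-2 + 16)/2)*(-5) = ((3/2)*14)*(-5) = 21*(-5) = -105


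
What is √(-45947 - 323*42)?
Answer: I*√59513 ≈ 243.95*I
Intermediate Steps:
√(-45947 - 323*42) = √(-45947 - 13566) = √(-59513) = I*√59513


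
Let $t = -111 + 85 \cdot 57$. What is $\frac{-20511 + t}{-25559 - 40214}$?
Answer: $\frac{15777}{65773} \approx 0.23987$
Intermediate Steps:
$t = 4734$ ($t = -111 + 4845 = 4734$)
$\frac{-20511 + t}{-25559 - 40214} = \frac{-20511 + 4734}{-25559 - 40214} = - \frac{15777}{-65773} = \left(-15777\right) \left(- \frac{1}{65773}\right) = \frac{15777}{65773}$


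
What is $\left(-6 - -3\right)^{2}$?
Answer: $9$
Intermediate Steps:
$\left(-6 - -3\right)^{2} = \left(-6 + \left(-3 + 6\right)\right)^{2} = \left(-6 + 3\right)^{2} = \left(-3\right)^{2} = 9$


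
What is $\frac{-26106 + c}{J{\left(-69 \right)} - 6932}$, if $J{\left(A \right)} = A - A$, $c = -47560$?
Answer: $\frac{36833}{3466} \approx 10.627$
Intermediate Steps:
$J{\left(A \right)} = 0$
$\frac{-26106 + c}{J{\left(-69 \right)} - 6932} = \frac{-26106 - 47560}{0 - 6932} = - \frac{73666}{-6932} = \left(-73666\right) \left(- \frac{1}{6932}\right) = \frac{36833}{3466}$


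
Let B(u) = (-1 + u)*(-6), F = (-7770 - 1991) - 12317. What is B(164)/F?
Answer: 489/11039 ≈ 0.044298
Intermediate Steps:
F = -22078 (F = -9761 - 12317 = -22078)
B(u) = 6 - 6*u
B(164)/F = (6 - 6*164)/(-22078) = (6 - 984)*(-1/22078) = -978*(-1/22078) = 489/11039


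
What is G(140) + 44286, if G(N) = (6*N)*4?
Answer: 47646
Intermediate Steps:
G(N) = 24*N
G(140) + 44286 = 24*140 + 44286 = 3360 + 44286 = 47646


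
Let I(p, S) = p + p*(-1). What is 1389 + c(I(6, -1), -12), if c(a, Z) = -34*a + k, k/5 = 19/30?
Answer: 8353/6 ≈ 1392.2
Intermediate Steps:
k = 19/6 (k = 5*(19/30) = 19/6 ≈ 3.1667)
I(p, S) = 0 (I(p, S) = p - p = 0)
c(a, Z) = 19/6 - 34*a (c(a, Z) = -34*a + 19/6 = 19/6 - 34*a)
1389 + c(I(6, -1), -12) = 1389 + (19/6 - 34*0) = 1389 + (19/6 + 0) = 1389 + 19/6 = 8353/6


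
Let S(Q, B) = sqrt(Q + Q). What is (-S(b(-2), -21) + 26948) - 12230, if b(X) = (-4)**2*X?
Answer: 14718 - 8*I ≈ 14718.0 - 8.0*I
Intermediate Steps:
b(X) = 16*X
S(Q, B) = sqrt(2)*sqrt(Q) (S(Q, B) = sqrt(2*Q) = sqrt(2)*sqrt(Q))
(-S(b(-2), -21) + 26948) - 12230 = (-sqrt(2)*sqrt(16*(-2)) + 26948) - 12230 = (-sqrt(2)*sqrt(-32) + 26948) - 12230 = (-sqrt(2)*4*I*sqrt(2) + 26948) - 12230 = (-8*I + 26948) - 12230 = (26948 - 8*I) - 12230 = 14718 - 8*I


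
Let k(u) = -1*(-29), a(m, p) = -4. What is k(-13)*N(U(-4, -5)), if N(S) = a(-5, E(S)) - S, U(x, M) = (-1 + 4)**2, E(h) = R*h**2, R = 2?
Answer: -377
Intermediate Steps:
E(h) = 2*h**2
U(x, M) = 9 (U(x, M) = 3**2 = 9)
k(u) = 29
N(S) = -4 - S
k(-13)*N(U(-4, -5)) = 29*(-4 - 1*9) = 29*(-4 - 9) = 29*(-13) = -377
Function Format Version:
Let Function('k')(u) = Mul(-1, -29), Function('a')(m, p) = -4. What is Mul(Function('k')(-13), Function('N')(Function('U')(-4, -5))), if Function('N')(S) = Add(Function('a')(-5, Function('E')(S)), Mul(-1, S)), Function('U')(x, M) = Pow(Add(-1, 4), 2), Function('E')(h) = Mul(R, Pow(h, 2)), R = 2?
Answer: -377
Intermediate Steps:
Function('E')(h) = Mul(2, Pow(h, 2))
Function('U')(x, M) = 9 (Function('U')(x, M) = Pow(3, 2) = 9)
Function('k')(u) = 29
Function('N')(S) = Add(-4, Mul(-1, S))
Mul(Function('k')(-13), Function('N')(Function('U')(-4, -5))) = Mul(29, Add(-4, Mul(-1, 9))) = Mul(29, Add(-4, -9)) = Mul(29, -13) = -377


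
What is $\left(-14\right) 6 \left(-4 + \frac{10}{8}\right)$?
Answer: $231$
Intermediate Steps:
$\left(-14\right) 6 \left(-4 + \frac{10}{8}\right) = - 84 \left(-4 + 10 \cdot \frac{1}{8}\right) = - 84 \left(-4 + \frac{5}{4}\right) = \left(-84\right) \left(- \frac{11}{4}\right) = 231$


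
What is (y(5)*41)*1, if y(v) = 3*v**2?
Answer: 3075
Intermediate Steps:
(y(5)*41)*1 = ((3*5**2)*41)*1 = ((3*25)*41)*1 = (75*41)*1 = 3075*1 = 3075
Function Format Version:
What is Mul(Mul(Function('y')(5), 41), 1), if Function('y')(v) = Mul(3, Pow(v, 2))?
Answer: 3075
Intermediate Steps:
Mul(Mul(Function('y')(5), 41), 1) = Mul(Mul(Mul(3, Pow(5, 2)), 41), 1) = Mul(Mul(Mul(3, 25), 41), 1) = Mul(Mul(75, 41), 1) = Mul(3075, 1) = 3075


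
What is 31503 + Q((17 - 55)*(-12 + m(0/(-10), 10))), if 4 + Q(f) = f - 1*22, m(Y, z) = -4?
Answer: 32085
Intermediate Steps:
Q(f) = -26 + f (Q(f) = -4 + (f - 1*22) = -4 + (f - 22) = -4 + (-22 + f) = -26 + f)
31503 + Q((17 - 55)*(-12 + m(0/(-10), 10))) = 31503 + (-26 + (17 - 55)*(-12 - 4)) = 31503 + (-26 - 38*(-16)) = 31503 + (-26 + 608) = 31503 + 582 = 32085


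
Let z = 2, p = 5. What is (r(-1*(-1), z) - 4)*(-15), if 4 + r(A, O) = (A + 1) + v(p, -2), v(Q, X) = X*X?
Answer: 30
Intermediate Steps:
v(Q, X) = X²
r(A, O) = 1 + A (r(A, O) = -4 + ((A + 1) + (-2)²) = -4 + ((1 + A) + 4) = -4 + (5 + A) = 1 + A)
(r(-1*(-1), z) - 4)*(-15) = ((1 - 1*(-1)) - 4)*(-15) = ((1 + 1) - 4)*(-15) = (2 - 4)*(-15) = -2*(-15) = 30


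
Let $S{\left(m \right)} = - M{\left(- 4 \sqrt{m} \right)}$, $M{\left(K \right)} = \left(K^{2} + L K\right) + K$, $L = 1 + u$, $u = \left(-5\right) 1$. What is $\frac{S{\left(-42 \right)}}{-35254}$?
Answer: $- \frac{336}{17627} + \frac{6 i \sqrt{42}}{17627} \approx -0.019062 + 0.002206 i$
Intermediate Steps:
$u = -5$
$L = -4$ ($L = 1 - 5 = -4$)
$M{\left(K \right)} = K^{2} - 3 K$ ($M{\left(K \right)} = \left(K^{2} - 4 K\right) + K = K^{2} - 3 K$)
$S{\left(m \right)} = 4 \sqrt{m} \left(-3 - 4 \sqrt{m}\right)$ ($S{\left(m \right)} = - - 4 \sqrt{m} \left(-3 - 4 \sqrt{m}\right) = - \left(-4\right) \sqrt{m} \left(-3 - 4 \sqrt{m}\right) = 4 \sqrt{m} \left(-3 - 4 \sqrt{m}\right)$)
$\frac{S{\left(-42 \right)}}{-35254} = \frac{\left(-16\right) \left(-42\right) - 12 \sqrt{-42}}{-35254} = \left(672 - 12 i \sqrt{42}\right) \left(- \frac{1}{35254}\right) = - \frac{336}{17627} + \frac{6 i \sqrt{42}}{17627}$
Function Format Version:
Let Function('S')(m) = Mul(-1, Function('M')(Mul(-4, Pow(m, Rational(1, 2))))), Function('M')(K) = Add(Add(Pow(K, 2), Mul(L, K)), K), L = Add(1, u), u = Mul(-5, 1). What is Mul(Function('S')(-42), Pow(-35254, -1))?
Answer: Add(Rational(-336, 17627), Mul(Rational(6, 17627), I, Pow(42, Rational(1, 2)))) ≈ Add(-0.019062, Mul(0.0022060, I))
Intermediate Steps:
u = -5
L = -4 (L = Add(1, -5) = -4)
Function('M')(K) = Add(Pow(K, 2), Mul(-3, K)) (Function('M')(K) = Add(Add(Pow(K, 2), Mul(-4, K)), K) = Add(Pow(K, 2), Mul(-3, K)))
Function('S')(m) = Mul(4, Pow(m, Rational(1, 2)), Add(-3, Mul(-4, Pow(m, Rational(1, 2))))) (Function('S')(m) = Mul(-1, Mul(Mul(-4, Pow(m, Rational(1, 2))), Add(-3, Mul(-4, Pow(m, Rational(1, 2)))))) = Mul(-1, Mul(-4, Pow(m, Rational(1, 2)), Add(-3, Mul(-4, Pow(m, Rational(1, 2)))))) = Mul(4, Pow(m, Rational(1, 2)), Add(-3, Mul(-4, Pow(m, Rational(1, 2))))))
Mul(Function('S')(-42), Pow(-35254, -1)) = Mul(Add(Mul(-16, -42), Mul(-12, Pow(-42, Rational(1, 2)))), Pow(-35254, -1)) = Mul(Add(672, Mul(-12, Mul(I, Pow(42, Rational(1, 2))))), Rational(-1, 35254)) = Mul(Add(672, Mul(-12, I, Pow(42, Rational(1, 2)))), Rational(-1, 35254)) = Add(Rational(-336, 17627), Mul(Rational(6, 17627), I, Pow(42, Rational(1, 2))))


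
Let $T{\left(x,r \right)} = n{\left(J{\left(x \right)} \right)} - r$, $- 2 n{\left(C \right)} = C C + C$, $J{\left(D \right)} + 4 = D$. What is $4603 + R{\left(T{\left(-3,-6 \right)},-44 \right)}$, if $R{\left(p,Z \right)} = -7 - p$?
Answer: $4611$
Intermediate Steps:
$J{\left(D \right)} = -4 + D$
$n{\left(C \right)} = - \frac{C}{2} - \frac{C^{2}}{2}$ ($n{\left(C \right)} = - \frac{C C + C}{2} = - \frac{C^{2} + C}{2} = - \frac{C + C^{2}}{2} = - \frac{C}{2} - \frac{C^{2}}{2}$)
$T{\left(x,r \right)} = - r - \frac{\left(-4 + x\right) \left(-3 + x\right)}{2}$ ($T{\left(x,r \right)} = - \frac{\left(-4 + x\right) \left(1 + \left(-4 + x\right)\right)}{2} - r = - \frac{\left(-4 + x\right) \left(-3 + x\right)}{2} - r = - r - \frac{\left(-4 + x\right) \left(-3 + x\right)}{2}$)
$4603 + R{\left(T{\left(-3,-6 \right)},-44 \right)} = 4603 - \left(7 + 6 - \frac{\left(-4 - 3\right) \left(-3 - 3\right)}{2}\right) = 4603 - \left(13 - \left(- \frac{7}{2}\right) \left(-6\right)\right) = 4603 - -8 = 4603 + \left(-7 + 15\right) = 4603 + 8 = 4611$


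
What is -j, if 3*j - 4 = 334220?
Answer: -111408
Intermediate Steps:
j = 111408 (j = 4/3 + (⅓)*334220 = 4/3 + 334220/3 = 111408)
-j = -1*111408 = -111408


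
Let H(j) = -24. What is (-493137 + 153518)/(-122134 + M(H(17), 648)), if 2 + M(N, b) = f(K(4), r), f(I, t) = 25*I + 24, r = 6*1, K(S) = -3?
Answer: 339619/122187 ≈ 2.7795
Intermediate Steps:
r = 6
f(I, t) = 24 + 25*I
M(N, b) = -53 (M(N, b) = -2 + (24 + 25*(-3)) = -2 + (24 - 75) = -2 - 51 = -53)
(-493137 + 153518)/(-122134 + M(H(17), 648)) = (-493137 + 153518)/(-122134 - 53) = -339619/(-122187) = -339619*(-1/122187) = 339619/122187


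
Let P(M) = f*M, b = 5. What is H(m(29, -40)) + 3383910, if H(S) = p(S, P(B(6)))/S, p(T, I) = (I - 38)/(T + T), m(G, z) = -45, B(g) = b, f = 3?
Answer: 13704835477/4050 ≈ 3.3839e+6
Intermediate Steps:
B(g) = 5
P(M) = 3*M
p(T, I) = (-38 + I)/(2*T) (p(T, I) = (-38 + I)/((2*T)) = (-38 + I)*(1/(2*T)) = (-38 + I)/(2*T))
H(S) = -23/(2*S**2) (H(S) = ((-38 + 3*5)/(2*S))/S = ((-38 + 15)/(2*S))/S = ((1/2)*(-23)/S)/S = (-23/(2*S))/S = -23/(2*S**2))
H(m(29, -40)) + 3383910 = -23/2/(-45)**2 + 3383910 = -23/2*1/2025 + 3383910 = -23/4050 + 3383910 = 13704835477/4050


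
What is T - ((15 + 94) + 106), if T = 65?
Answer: -150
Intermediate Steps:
T - ((15 + 94) + 106) = 65 - ((15 + 94) + 106) = 65 - (109 + 106) = 65 - 1*215 = 65 - 215 = -150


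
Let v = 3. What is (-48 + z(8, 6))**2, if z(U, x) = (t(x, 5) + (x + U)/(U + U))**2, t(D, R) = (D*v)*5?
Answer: 276105058849/4096 ≈ 6.7409e+7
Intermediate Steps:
t(D, R) = 15*D (t(D, R) = (D*3)*5 = (3*D)*5 = 15*D)
z(U, x) = (15*x + (U + x)/(2*U))**2 (z(U, x) = (15*x + (x + U)/(U + U))**2 = (15*x + (U + x)/((2*U)))**2 = (15*x + (U + x)*(1/(2*U)))**2 = (15*x + (U + x)/(2*U))**2)
(-48 + z(8, 6))**2 = (-48 + (1/4)*(8 + 6 + 30*8*6)**2/8**2)**2 = (-48 + (1/4)*(1/64)*(8 + 6 + 1440)**2)**2 = (-48 + (1/4)*(1/64)*1454**2)**2 = (-48 + (1/4)*(1/64)*2114116)**2 = (-48 + 528529/64)**2 = (525457/64)**2 = 276105058849/4096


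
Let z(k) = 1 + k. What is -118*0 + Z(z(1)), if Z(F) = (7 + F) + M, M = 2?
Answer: 11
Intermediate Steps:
Z(F) = 9 + F (Z(F) = (7 + F) + 2 = 9 + F)
-118*0 + Z(z(1)) = -118*0 + (9 + (1 + 1)) = 0 + (9 + 2) = 0 + 11 = 11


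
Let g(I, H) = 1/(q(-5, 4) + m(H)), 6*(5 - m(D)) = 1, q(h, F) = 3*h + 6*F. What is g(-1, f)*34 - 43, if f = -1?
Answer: -3365/83 ≈ -40.542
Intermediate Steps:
m(D) = 29/6 (m(D) = 5 - 1/6*1 = 5 - 1/6 = 29/6)
g(I, H) = 6/83 (g(I, H) = 1/((3*(-5) + 6*4) + 29/6) = 1/((-15 + 24) + 29/6) = 1/(9 + 29/6) = 1/(83/6) = 6/83)
g(-1, f)*34 - 43 = (6/83)*34 - 43 = 204/83 - 43 = -3365/83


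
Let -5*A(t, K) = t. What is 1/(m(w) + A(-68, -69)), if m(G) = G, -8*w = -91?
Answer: 40/999 ≈ 0.040040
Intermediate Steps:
w = 91/8 (w = -1/8*(-91) = 91/8 ≈ 11.375)
A(t, K) = -t/5
1/(m(w) + A(-68, -69)) = 1/(91/8 - 1/5*(-68)) = 1/(91/8 + 68/5) = 1/(999/40) = 40/999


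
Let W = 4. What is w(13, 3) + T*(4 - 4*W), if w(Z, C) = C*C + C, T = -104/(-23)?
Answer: -972/23 ≈ -42.261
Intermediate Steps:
T = 104/23 (T = -104*(-1/23) = 104/23 ≈ 4.5217)
w(Z, C) = C + C² (w(Z, C) = C² + C = C + C²)
w(13, 3) + T*(4 - 4*W) = 3*(1 + 3) + 104*(4 - 4*4)/23 = 3*4 + 104*(4 - 16)/23 = 12 + (104/23)*(-12) = 12 - 1248/23 = -972/23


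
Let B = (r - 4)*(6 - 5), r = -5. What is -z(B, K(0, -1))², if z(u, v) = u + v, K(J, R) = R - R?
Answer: -81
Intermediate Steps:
B = -9 (B = (-5 - 4)*(6 - 5) = -9*1 = -9)
K(J, R) = 0
-z(B, K(0, -1))² = -(-9 + 0)² = -1*(-9)² = -1*81 = -81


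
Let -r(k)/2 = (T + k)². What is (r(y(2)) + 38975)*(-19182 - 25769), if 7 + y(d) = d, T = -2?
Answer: -1747560027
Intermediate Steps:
y(d) = -7 + d
r(k) = -2*(-2 + k)²
(r(y(2)) + 38975)*(-19182 - 25769) = (-2*(-2 + (-7 + 2))² + 38975)*(-19182 - 25769) = (-2*(-2 - 5)² + 38975)*(-44951) = (-2*(-7)² + 38975)*(-44951) = (-2*49 + 38975)*(-44951) = (-98 + 38975)*(-44951) = 38877*(-44951) = -1747560027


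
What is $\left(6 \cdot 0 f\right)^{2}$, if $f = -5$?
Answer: $0$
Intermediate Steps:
$\left(6 \cdot 0 f\right)^{2} = \left(6 \cdot 0 \left(-5\right)\right)^{2} = \left(0 \left(-5\right)\right)^{2} = 0^{2} = 0$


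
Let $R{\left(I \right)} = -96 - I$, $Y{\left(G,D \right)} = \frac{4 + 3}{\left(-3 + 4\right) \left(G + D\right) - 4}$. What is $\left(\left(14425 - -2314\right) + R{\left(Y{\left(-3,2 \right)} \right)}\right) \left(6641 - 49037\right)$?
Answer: $- \frac{3528279912}{5} \approx -7.0566 \cdot 10^{8}$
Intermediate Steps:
$Y{\left(G,D \right)} = \frac{7}{-4 + D + G}$ ($Y{\left(G,D \right)} = \frac{7}{1 \left(D + G\right) - 4} = \frac{7}{\left(D + G\right) - 4} = \frac{7}{-4 + D + G}$)
$\left(\left(14425 - -2314\right) + R{\left(Y{\left(-3,2 \right)} \right)}\right) \left(6641 - 49037\right) = \left(\left(14425 - -2314\right) - \left(96 + \frac{7}{-4 + 2 - 3}\right)\right) \left(6641 - 49037\right) = \left(\left(14425 + 2314\right) - \left(96 + \frac{7}{-5}\right)\right) \left(-42396\right) = \left(16739 - \left(96 + 7 \left(- \frac{1}{5}\right)\right)\right) \left(-42396\right) = \left(16739 - \frac{473}{5}\right) \left(-42396\right) = \frac{83222}{5} \left(-42396\right) = - \frac{3528279912}{5}$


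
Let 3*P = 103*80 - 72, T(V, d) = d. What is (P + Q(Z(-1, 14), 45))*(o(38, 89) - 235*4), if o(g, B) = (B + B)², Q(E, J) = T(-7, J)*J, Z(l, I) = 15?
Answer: 145962264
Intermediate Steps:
P = 8168/3 (P = (103*80 - 72)/3 = (8240 - 72)/3 = (⅓)*8168 = 8168/3 ≈ 2722.7)
Q(E, J) = J² (Q(E, J) = J*J = J²)
o(g, B) = 4*B² (o(g, B) = (2*B)² = 4*B²)
(P + Q(Z(-1, 14), 45))*(o(38, 89) - 235*4) = (8168/3 + 45²)*(4*89² - 235*4) = (8168/3 + 2025)*(4*7921 - 940) = 14243*(31684 - 940)/3 = (14243/3)*30744 = 145962264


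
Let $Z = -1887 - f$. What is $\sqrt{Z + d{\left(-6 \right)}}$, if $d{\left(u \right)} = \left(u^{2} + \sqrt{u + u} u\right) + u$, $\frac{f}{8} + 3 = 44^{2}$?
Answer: $\sqrt{-17321 - 12 i \sqrt{3}} \approx 0.079 - 131.61 i$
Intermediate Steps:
$f = 15464$ ($f = -24 + 8 \cdot 44^{2} = -24 + 8 \cdot 1936 = -24 + 15488 = 15464$)
$d{\left(u \right)} = u + u^{2} + \sqrt{2} u^{\frac{3}{2}}$ ($d{\left(u \right)} = \left(u^{2} + \sqrt{2 u} u\right) + u = \left(u^{2} + \sqrt{2} \sqrt{u} u\right) + u = \left(u^{2} + \sqrt{2} u^{\frac{3}{2}}\right) + u = u + u^{2} + \sqrt{2} u^{\frac{3}{2}}$)
$Z = -17351$ ($Z = -1887 - 15464 = -17351$)
$\sqrt{Z + d{\left(-6 \right)}} = \sqrt{-17351 + \left(-6 + \left(-6\right)^{2} + \sqrt{2} \left(-6\right)^{\frac{3}{2}}\right)} = \sqrt{-17351 + \left(-6 + 36 + \sqrt{2} \left(- 6 i \sqrt{6}\right)\right)} = \sqrt{-17351 - \left(-30 + 12 i \sqrt{3}\right)} = \sqrt{-17351 + \left(30 - 12 i \sqrt{3}\right)} = \sqrt{-17321 - 12 i \sqrt{3}}$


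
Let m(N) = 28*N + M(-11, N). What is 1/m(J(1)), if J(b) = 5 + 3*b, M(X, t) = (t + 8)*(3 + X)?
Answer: 1/96 ≈ 0.010417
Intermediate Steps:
M(X, t) = (3 + X)*(8 + t) (M(X, t) = (8 + t)*(3 + X) = (3 + X)*(8 + t))
m(N) = -64 + 20*N (m(N) = 28*N + (24 + 3*N + 8*(-11) - 11*N) = 28*N + (24 + 3*N - 88 - 11*N) = 28*N + (-64 - 8*N) = -64 + 20*N)
1/m(J(1)) = 1/(-64 + 20*(5 + 3*1)) = 1/(-64 + 20*(5 + 3)) = 1/(-64 + 20*8) = 1/(-64 + 160) = 1/96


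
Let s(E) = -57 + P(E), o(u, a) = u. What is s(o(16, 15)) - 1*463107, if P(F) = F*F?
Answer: -462908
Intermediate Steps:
P(F) = F**2
s(E) = -57 + E**2
s(o(16, 15)) - 1*463107 = (-57 + 16**2) - 1*463107 = (-57 + 256) - 463107 = 199 - 463107 = -462908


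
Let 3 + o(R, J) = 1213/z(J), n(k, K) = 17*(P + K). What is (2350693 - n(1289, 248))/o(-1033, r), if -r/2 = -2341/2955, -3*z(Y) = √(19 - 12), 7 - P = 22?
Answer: 912618/245227 - 158143662*√7/245227 ≈ -1702.5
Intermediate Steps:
P = -15 (P = 7 - 1*22 = 7 - 22 = -15)
z(Y) = -√7/3 (z(Y) = -√(19 - 12)/3 = -√7/3)
r = 4682/2955 (r = -(-4682)/2955 = -2*(-2341/2955) = 4682/2955 ≈ 1.5844)
n(k, K) = -255 + 17*K (n(k, K) = 17*(-15 + K) = -255 + 17*K)
o(R, J) = -3 - 3639*√7/7 (o(R, J) = -3 + 1213/((-√7/3)) = -3 + 1213*(-3*√7/7) = -3 - 3639*√7/7)
(2350693 - n(1289, 248))/o(-1033, r) = (2350693 - (-255 + 17*248))/(-3 - 3639*√7/7) = (2350693 - (-255 + 4216))/(-3 - 3639*√7/7) = (2350693 - 1*3961)/(-3 - 3639*√7/7) = (2350693 - 3961)/(-3 - 3639*√7/7) = 2346732/(-3 - 3639*√7/7)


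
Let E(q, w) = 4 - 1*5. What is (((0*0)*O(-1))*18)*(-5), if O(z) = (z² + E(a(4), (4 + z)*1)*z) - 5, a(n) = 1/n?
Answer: 0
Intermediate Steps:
E(q, w) = -1 (E(q, w) = 4 - 5 = -1)
O(z) = -5 + z² - z (O(z) = (z² - z) - 5 = -5 + z² - z)
(((0*0)*O(-1))*18)*(-5) = (((0*0)*(-5 + (-1)² - 1*(-1)))*18)*(-5) = ((0*(-5 + 1 + 1))*18)*(-5) = ((0*(-3))*18)*(-5) = (0*18)*(-5) = 0*(-5) = 0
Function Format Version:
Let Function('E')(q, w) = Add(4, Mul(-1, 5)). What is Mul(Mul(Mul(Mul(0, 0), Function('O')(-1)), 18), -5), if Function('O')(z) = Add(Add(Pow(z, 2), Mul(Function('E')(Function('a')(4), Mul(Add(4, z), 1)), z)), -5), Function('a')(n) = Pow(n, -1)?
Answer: 0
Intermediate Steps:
Function('E')(q, w) = -1 (Function('E')(q, w) = Add(4, -5) = -1)
Function('O')(z) = Add(-5, Pow(z, 2), Mul(-1, z)) (Function('O')(z) = Add(Add(Pow(z, 2), Mul(-1, z)), -5) = Add(-5, Pow(z, 2), Mul(-1, z)))
Mul(Mul(Mul(Mul(0, 0), Function('O')(-1)), 18), -5) = Mul(Mul(Mul(Mul(0, 0), Add(-5, Pow(-1, 2), Mul(-1, -1))), 18), -5) = Mul(Mul(Mul(0, Add(-5, 1, 1)), 18), -5) = Mul(Mul(Mul(0, -3), 18), -5) = Mul(Mul(0, 18), -5) = Mul(0, -5) = 0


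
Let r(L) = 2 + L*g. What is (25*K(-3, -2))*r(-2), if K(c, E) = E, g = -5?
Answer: -600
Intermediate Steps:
r(L) = 2 - 5*L (r(L) = 2 + L*(-5) = 2 - 5*L)
(25*K(-3, -2))*r(-2) = (25*(-2))*(2 - 5*(-2)) = -50*(2 + 10) = -50*12 = -600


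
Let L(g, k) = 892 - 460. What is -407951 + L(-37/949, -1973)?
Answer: -407519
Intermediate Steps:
L(g, k) = 432
-407951 + L(-37/949, -1973) = -407951 + 432 = -407519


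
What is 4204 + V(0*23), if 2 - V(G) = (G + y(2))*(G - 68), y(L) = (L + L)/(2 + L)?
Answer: 4274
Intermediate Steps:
y(L) = 2*L/(2 + L) (y(L) = (2*L)/(2 + L) = 2*L/(2 + L))
V(G) = 2 - (1 + G)*(-68 + G) (V(G) = 2 - (G + 2*2/(2 + 2))*(G - 68) = 2 - (G + 2*2/4)*(-68 + G) = 2 - (G + 2*2*(¼))*(-68 + G) = 2 - (G + 1)*(-68 + G) = 2 - (1 + G)*(-68 + G))
4204 + V(0*23) = 4204 + (70 - (0*23)² + 67*(0*23)) = 4204 + (70 - 1*0² + 67*0) = 4204 + (70 - 1*0 + 0) = 4204 + (70 + 0 + 0) = 4204 + 70 = 4274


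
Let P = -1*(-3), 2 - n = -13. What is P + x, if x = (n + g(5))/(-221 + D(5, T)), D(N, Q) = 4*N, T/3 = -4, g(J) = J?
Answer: 583/201 ≈ 2.9005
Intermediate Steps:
n = 15 (n = 2 - 1*(-13) = 2 + 13 = 15)
T = -12 (T = 3*(-4) = -12)
x = -20/201 (x = (15 + 5)/(-221 + 4*5) = 20/(-221 + 20) = 20/(-201) = 20*(-1/201) = -20/201 ≈ -0.099502)
P = 3
P + x = 3 - 20/201 = 583/201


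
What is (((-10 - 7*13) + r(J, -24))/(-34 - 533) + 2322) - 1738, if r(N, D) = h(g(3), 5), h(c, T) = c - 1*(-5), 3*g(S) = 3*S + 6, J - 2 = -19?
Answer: 47317/81 ≈ 584.16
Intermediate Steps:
J = -17 (J = 2 - 19 = -17)
g(S) = 2 + S (g(S) = (3*S + 6)/3 = (6 + 3*S)/3 = 2 + S)
h(c, T) = 5 + c (h(c, T) = c + 5 = 5 + c)
r(N, D) = 10 (r(N, D) = 5 + (2 + 3) = 5 + 5 = 10)
(((-10 - 7*13) + r(J, -24))/(-34 - 533) + 2322) - 1738 = (((-10 - 7*13) + 10)/(-34 - 533) + 2322) - 1738 = (((-10 - 91) + 10)/(-567) + 2322) - 1738 = ((-101 + 10)*(-1/567) + 2322) - 1738 = (-91*(-1/567) + 2322) - 1738 = (13/81 + 2322) - 1738 = 188095/81 - 1738 = 47317/81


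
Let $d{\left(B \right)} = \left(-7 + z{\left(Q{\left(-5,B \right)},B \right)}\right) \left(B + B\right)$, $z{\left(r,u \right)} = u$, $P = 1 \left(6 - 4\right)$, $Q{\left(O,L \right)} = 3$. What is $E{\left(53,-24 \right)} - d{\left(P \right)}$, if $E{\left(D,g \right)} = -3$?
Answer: $17$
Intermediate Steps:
$P = 2$ ($P = 1 \cdot 2 = 2$)
$d{\left(B \right)} = 2 B \left(-7 + B\right)$ ($d{\left(B \right)} = \left(-7 + B\right) \left(B + B\right) = \left(-7 + B\right) 2 B = 2 B \left(-7 + B\right)$)
$E{\left(53,-24 \right)} - d{\left(P \right)} = -3 - 2 \cdot 2 \left(-7 + 2\right) = -3 - 2 \cdot 2 \left(-5\right) = -3 - -20 = -3 + 20 = 17$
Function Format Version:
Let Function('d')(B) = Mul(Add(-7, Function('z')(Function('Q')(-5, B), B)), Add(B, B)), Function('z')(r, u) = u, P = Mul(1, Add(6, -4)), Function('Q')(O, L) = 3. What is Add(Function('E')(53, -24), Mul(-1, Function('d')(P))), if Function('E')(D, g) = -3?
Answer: 17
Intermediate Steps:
P = 2 (P = Mul(1, 2) = 2)
Function('d')(B) = Mul(2, B, Add(-7, B)) (Function('d')(B) = Mul(Add(-7, B), Add(B, B)) = Mul(Add(-7, B), Mul(2, B)) = Mul(2, B, Add(-7, B)))
Add(Function('E')(53, -24), Mul(-1, Function('d')(P))) = Add(-3, Mul(-1, Mul(2, 2, Add(-7, 2)))) = Add(-3, Mul(-1, Mul(2, 2, -5))) = Add(-3, Mul(-1, -20)) = Add(-3, 20) = 17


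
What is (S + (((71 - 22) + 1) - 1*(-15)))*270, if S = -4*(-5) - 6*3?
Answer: 18090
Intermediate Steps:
S = 2 (S = 20 - 18 = 2)
(S + (((71 - 22) + 1) - 1*(-15)))*270 = (2 + (((71 - 22) + 1) - 1*(-15)))*270 = (2 + ((49 + 1) + 15))*270 = (2 + (50 + 15))*270 = (2 + 65)*270 = 67*270 = 18090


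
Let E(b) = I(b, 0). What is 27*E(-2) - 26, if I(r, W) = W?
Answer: -26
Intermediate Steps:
E(b) = 0
27*E(-2) - 26 = 27*0 - 26 = 0 - 26 = -26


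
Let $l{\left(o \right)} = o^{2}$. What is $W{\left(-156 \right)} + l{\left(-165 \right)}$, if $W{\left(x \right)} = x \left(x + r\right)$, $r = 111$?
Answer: $34245$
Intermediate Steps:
$W{\left(x \right)} = x \left(111 + x\right)$ ($W{\left(x \right)} = x \left(x + 111\right) = x \left(111 + x\right)$)
$W{\left(-156 \right)} + l{\left(-165 \right)} = - 156 \left(111 - 156\right) + \left(-165\right)^{2} = \left(-156\right) \left(-45\right) + 27225 = 7020 + 27225 = 34245$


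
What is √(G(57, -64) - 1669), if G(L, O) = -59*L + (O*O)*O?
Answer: 2*I*√66794 ≈ 516.89*I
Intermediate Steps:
G(L, O) = O³ - 59*L (G(L, O) = -59*L + O²*O = -59*L + O³ = O³ - 59*L)
√(G(57, -64) - 1669) = √(((-64)³ - 59*57) - 1669) = √((-262144 - 3363) - 1669) = √(-265507 - 1669) = √(-267176) = 2*I*√66794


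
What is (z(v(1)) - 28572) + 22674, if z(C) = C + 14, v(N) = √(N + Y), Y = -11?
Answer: -5884 + I*√10 ≈ -5884.0 + 3.1623*I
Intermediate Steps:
v(N) = √(-11 + N) (v(N) = √(N - 11) = √(-11 + N))
z(C) = 14 + C
(z(v(1)) - 28572) + 22674 = ((14 + √(-11 + 1)) - 28572) + 22674 = ((14 + √(-10)) - 28572) + 22674 = ((14 + I*√10) - 28572) + 22674 = (-28558 + I*√10) + 22674 = -5884 + I*√10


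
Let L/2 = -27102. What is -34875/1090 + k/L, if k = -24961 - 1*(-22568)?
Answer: -188775613/5908236 ≈ -31.951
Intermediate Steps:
L = -54204 (L = 2*(-27102) = -54204)
k = -2393 (k = -24961 + 22568 = -2393)
-34875/1090 + k/L = -34875/1090 - 2393/(-54204) = -34875*1/1090 - 2393*(-1/54204) = -6975/218 + 2393/54204 = -188775613/5908236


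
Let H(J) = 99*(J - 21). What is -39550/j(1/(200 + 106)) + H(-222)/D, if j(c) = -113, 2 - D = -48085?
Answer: 622459/1781 ≈ 349.50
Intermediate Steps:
D = 48087 (D = 2 - 1*(-48085) = 2 + 48085 = 48087)
H(J) = -2079 + 99*J (H(J) = 99*(-21 + J) = -2079 + 99*J)
-39550/j(1/(200 + 106)) + H(-222)/D = -39550/(-113) + (-2079 + 99*(-222))/48087 = -39550*(-1/113) + (-2079 - 21978)*(1/48087) = 350 - 24057*1/48087 = 350 - 891/1781 = 622459/1781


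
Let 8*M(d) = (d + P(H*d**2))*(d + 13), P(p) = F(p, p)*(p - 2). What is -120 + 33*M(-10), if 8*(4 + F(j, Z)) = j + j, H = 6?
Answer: 4320771/4 ≈ 1.0802e+6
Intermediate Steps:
F(j, Z) = -4 + j/4 (F(j, Z) = -4 + (j + j)/8 = -4 + (2*j)/8 = -4 + j/4)
P(p) = (-4 + p/4)*(-2 + p) (P(p) = (-4 + p/4)*(p - 2) = (-4 + p/4)*(-2 + p))
M(d) = (13 + d)*(d + (-16 + 6*d**2)*(-2 + 6*d**2)/4)/8 (M(d) = ((d + (-16 + 6*d**2)*(-2 + 6*d**2)/4)*(d + 13))/8 = ((d + (-16 + 6*d**2)*(-2 + 6*d**2)/4)*(13 + d))/8 = ((13 + d)*(d + (-16 + 6*d**2)*(-2 + 6*d**2)/4))/8 = (13 + d)*(d + (-16 + 6*d**2)*(-2 + 6*d**2)/4)/8)
-120 + 33*M(-10) = -120 + 33*(13 - 175/4*(-10)**2 - 27/8*(-10)**3 + (9/8)*(-10)**5 + (21/8)*(-10) + (117/8)*(-10)**4) = -120 + 33*(13 - 175/4*100 - 27/8*(-1000) + (9/8)*(-100000) - 105/4 + (117/8)*10000) = -120 + 33*(13 - 4375 + 3375 - 112500 - 105/4 + 146250) = -120 + 33*(130947/4) = -120 + 4321251/4 = 4320771/4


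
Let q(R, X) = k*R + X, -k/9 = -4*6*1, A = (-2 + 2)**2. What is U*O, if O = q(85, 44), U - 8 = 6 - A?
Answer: 257656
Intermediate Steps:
A = 0 (A = 0**2 = 0)
k = 216 (k = -9*(-4*6) = -(-216) = -9*(-24) = 216)
q(R, X) = X + 216*R (q(R, X) = 216*R + X = X + 216*R)
U = 14 (U = 8 + (6 - 1*0) = 8 + (6 + 0) = 8 + 6 = 14)
O = 18404 (O = 44 + 216*85 = 44 + 18360 = 18404)
U*O = 14*18404 = 257656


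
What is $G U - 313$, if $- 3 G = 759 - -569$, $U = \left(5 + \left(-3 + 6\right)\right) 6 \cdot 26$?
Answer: $-552761$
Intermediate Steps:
$U = 1248$ ($U = \left(5 + 3\right) 6 \cdot 26 = 8 \cdot 6 \cdot 26 = 48 \cdot 26 = 1248$)
$G = - \frac{1328}{3}$ ($G = - \frac{759 - -569}{3} = - \frac{759 + 569}{3} = \left(- \frac{1}{3}\right) 1328 = - \frac{1328}{3} \approx -442.67$)
$G U - 313 = \left(- \frac{1328}{3}\right) 1248 - 313 = -552448 - 313 = -552761$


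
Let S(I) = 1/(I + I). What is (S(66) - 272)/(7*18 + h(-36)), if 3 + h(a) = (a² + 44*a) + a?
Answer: 35903/26532 ≈ 1.3532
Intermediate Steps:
S(I) = 1/(2*I)
h(a) = -3 + a² + 45*a (h(a) = -3 + ((a² + 44*a) + a) = -3 + (a² + 45*a) = -3 + a² + 45*a)
(S(66) - 272)/(7*18 + h(-36)) = ((½)/66 - 272)/(7*18 + (-3 + (-36)² + 45*(-36))) = ((½)*(1/66) - 272)/(126 + (-3 + 1296 - 1620)) = (1/132 - 272)/(126 - 327) = -35903/132/(-201) = -35903/132*(-1/201) = 35903/26532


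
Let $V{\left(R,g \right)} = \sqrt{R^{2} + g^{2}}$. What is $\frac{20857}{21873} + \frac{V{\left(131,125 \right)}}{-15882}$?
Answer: $\frac{20857}{21873} - \frac{13 \sqrt{194}}{15882} \approx 0.94215$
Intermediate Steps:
$\frac{20857}{21873} + \frac{V{\left(131,125 \right)}}{-15882} = \frac{20857}{21873} + \frac{\sqrt{131^{2} + 125^{2}}}{-15882} = 20857 \cdot \frac{1}{21873} + \sqrt{17161 + 15625} \left(- \frac{1}{15882}\right) = \frac{20857}{21873} + \sqrt{32786} \left(- \frac{1}{15882}\right) = \frac{20857}{21873} + 13 \sqrt{194} \left(- \frac{1}{15882}\right) = \frac{20857}{21873} - \frac{13 \sqrt{194}}{15882}$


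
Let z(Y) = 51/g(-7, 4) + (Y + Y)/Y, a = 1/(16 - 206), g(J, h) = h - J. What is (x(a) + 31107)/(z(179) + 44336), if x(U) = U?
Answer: 65013619/92676110 ≈ 0.70151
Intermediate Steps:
a = -1/190 (a = 1/(-190) = -1/190 ≈ -0.0052632)
z(Y) = 73/11 (z(Y) = 51/(4 - 1*(-7)) + (Y + Y)/Y = 51/(4 + 7) + (2*Y)/Y = 51/11 + 2 = 73/11)
(x(a) + 31107)/(z(179) + 44336) = (-1/190 + 31107)/(73/11 + 44336) = 5910329/(190*(487769/11)) = (5910329/190)*(11/487769) = 65013619/92676110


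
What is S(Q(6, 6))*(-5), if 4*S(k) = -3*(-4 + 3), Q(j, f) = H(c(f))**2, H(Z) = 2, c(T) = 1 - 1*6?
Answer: -15/4 ≈ -3.7500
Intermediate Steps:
c(T) = -5 (c(T) = 1 - 6 = -5)
Q(j, f) = 4 (Q(j, f) = 2**2 = 4)
S(k) = 3/4 (S(k) = (-3*(-4 + 3))/4 = (-3*(-1))/4 = (1/4)*3 = 3/4)
S(Q(6, 6))*(-5) = (3/4)*(-5) = -15/4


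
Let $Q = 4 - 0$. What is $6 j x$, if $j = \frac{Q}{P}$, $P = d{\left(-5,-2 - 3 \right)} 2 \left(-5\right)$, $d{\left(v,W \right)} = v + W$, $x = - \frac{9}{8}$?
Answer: $- \frac{27}{100} \approx -0.27$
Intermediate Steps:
$x = - \frac{9}{8}$ ($x = \left(-9\right) \frac{1}{8} = - \frac{9}{8} \approx -1.125$)
$d{\left(v,W \right)} = W + v$
$Q = 4$ ($Q = 4 + 0 = 4$)
$P = 100$ ($P = \left(\left(-2 - 3\right) - 5\right) 2 \left(-5\right) = \left(-5 - 5\right) 2 \left(-5\right) = \left(-10\right) 2 \left(-5\right) = \left(-20\right) \left(-5\right) = 100$)
$j = \frac{1}{25}$ ($j = \frac{4}{100} = 4 \cdot \frac{1}{100} = \frac{1}{25} \approx 0.04$)
$6 j x = 6 \cdot \frac{1}{25} \left(- \frac{9}{8}\right) = \frac{6}{25} \left(- \frac{9}{8}\right) = - \frac{27}{100}$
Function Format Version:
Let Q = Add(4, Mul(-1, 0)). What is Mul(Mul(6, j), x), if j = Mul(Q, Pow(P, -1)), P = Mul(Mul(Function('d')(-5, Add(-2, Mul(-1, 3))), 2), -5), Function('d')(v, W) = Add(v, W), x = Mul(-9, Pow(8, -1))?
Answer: Rational(-27, 100) ≈ -0.27000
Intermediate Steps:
x = Rational(-9, 8) (x = Mul(-9, Rational(1, 8)) = Rational(-9, 8) ≈ -1.1250)
Function('d')(v, W) = Add(W, v)
Q = 4 (Q = Add(4, 0) = 4)
P = 100 (P = Mul(Mul(Add(Add(-2, Mul(-1, 3)), -5), 2), -5) = Mul(Mul(Add(Add(-2, -3), -5), 2), -5) = Mul(Mul(Add(-5, -5), 2), -5) = Mul(Mul(-10, 2), -5) = Mul(-20, -5) = 100)
j = Rational(1, 25) (j = Mul(4, Pow(100, -1)) = Mul(4, Rational(1, 100)) = Rational(1, 25) ≈ 0.040000)
Mul(Mul(6, j), x) = Mul(Mul(6, Rational(1, 25)), Rational(-9, 8)) = Mul(Rational(6, 25), Rational(-9, 8)) = Rational(-27, 100)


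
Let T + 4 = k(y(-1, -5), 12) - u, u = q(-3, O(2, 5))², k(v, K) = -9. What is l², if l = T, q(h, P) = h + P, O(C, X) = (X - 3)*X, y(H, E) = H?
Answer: 3844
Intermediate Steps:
O(C, X) = X*(-3 + X) (O(C, X) = (-3 + X)*X = X*(-3 + X))
q(h, P) = P + h
u = 49 (u = (5*(-3 + 5) - 3)² = (5*2 - 3)² = (10 - 3)² = 7² = 49)
T = -62 (T = -4 + (-9 - 1*49) = -4 + (-9 - 49) = -4 - 58 = -62)
l = -62
l² = (-62)² = 3844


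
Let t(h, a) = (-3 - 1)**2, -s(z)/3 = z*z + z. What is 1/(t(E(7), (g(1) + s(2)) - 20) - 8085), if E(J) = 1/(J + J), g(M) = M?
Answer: -1/8069 ≈ -0.00012393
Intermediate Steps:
s(z) = -3*z - 3*z**2 (s(z) = -3*(z*z + z) = -3*(z**2 + z) = -3*(z + z**2) = -3*z - 3*z**2)
E(J) = 1/(2*J)
t(h, a) = 16 (t(h, a) = (-4)**2 = 16)
1/(t(E(7), (g(1) + s(2)) - 20) - 8085) = 1/(16 - 8085) = 1/(-8069) = -1/8069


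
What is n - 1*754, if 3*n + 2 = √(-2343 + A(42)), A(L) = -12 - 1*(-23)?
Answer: -2264/3 + 2*I*√583/3 ≈ -754.67 + 16.097*I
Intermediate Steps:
A(L) = 11 (A(L) = -12 + 23 = 11)
n = -⅔ + 2*I*√583/3 (n = -⅔ + √(-2343 + 11)/3 = -⅔ + √(-2332)/3 = -⅔ + (2*I*√583)/3 = -⅔ + 2*I*√583/3 ≈ -0.66667 + 16.097*I)
n - 1*754 = (-⅔ + 2*I*√583/3) - 1*754 = (-⅔ + 2*I*√583/3) - 754 = -2264/3 + 2*I*√583/3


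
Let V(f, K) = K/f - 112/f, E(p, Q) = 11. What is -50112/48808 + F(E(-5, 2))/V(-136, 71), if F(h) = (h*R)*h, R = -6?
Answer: -602645160/250141 ≈ -2409.2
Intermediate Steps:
V(f, K) = -112/f + K/f
F(h) = -6*h**2 (F(h) = (h*(-6))*h = (-6*h)*h = -6*h**2)
-50112/48808 + F(E(-5, 2))/V(-136, 71) = -50112/48808 + (-6*11**2)/(((-112 + 71)/(-136))) = -50112*1/48808 + (-6*121)/((-1/136*(-41))) = -6264/6101 - 726/41/136 = -6264/6101 - 726*136/41 = -6264/6101 - 98736/41 = -602645160/250141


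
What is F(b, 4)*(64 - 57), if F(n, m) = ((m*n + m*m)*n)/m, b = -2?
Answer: -28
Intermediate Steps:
F(n, m) = n*(m**2 + m*n)/m (F(n, m) = ((m*n + m**2)*n)/m = ((m**2 + m*n)*n)/m = (n*(m**2 + m*n))/m = n*(m**2 + m*n)/m)
F(b, 4)*(64 - 57) = (-2*(4 - 2))*(64 - 57) = -2*2*7 = -4*7 = -28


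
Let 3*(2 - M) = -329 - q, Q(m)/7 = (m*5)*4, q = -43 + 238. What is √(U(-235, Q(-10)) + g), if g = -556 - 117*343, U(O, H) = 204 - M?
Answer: I*√365937/3 ≈ 201.64*I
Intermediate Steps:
q = 195
Q(m) = 140*m (Q(m) = 7*((m*5)*4) = 7*((5*m)*4) = 7*(20*m) = 140*m)
M = 530/3 (M = 2 - (-329 - 1*195)/3 = 2 - (-329 - 195)/3 = 2 - ⅓*(-524) = 2 + 524/3 = 530/3 ≈ 176.67)
U(O, H) = 82/3 (U(O, H) = 204 - 1*530/3 = 204 - 530/3 = 82/3)
g = -40687 (g = -556 - 40131 = -40687)
√(U(-235, Q(-10)) + g) = √(82/3 - 40687) = √(-121979/3) = I*√365937/3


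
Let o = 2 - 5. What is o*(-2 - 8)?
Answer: 30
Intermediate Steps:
o = -3
o*(-2 - 8) = -3*(-2 - 8) = -3*(-10) = 30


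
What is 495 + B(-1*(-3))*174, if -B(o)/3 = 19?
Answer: -9423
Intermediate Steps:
B(o) = -57 (B(o) = -3*19 = -57)
495 + B(-1*(-3))*174 = 495 - 57*174 = 495 - 9918 = -9423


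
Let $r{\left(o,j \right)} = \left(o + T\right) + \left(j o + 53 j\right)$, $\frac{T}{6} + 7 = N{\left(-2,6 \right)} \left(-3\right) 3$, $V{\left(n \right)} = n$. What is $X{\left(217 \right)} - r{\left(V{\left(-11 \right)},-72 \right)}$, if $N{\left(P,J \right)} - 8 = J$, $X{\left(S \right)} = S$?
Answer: $4050$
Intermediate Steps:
$N{\left(P,J \right)} = 8 + J$
$T = -798$ ($T = -42 + 6 \left(8 + 6\right) \left(-3\right) 3 = -42 + 6 \cdot 14 \left(-3\right) 3 = -42 + 6 \left(\left(-42\right) 3\right) = -42 + 6 \left(-126\right) = -42 - 756 = -798$)
$r{\left(o,j \right)} = -798 + o + 53 j + j o$ ($r{\left(o,j \right)} = \left(o - 798\right) + \left(j o + 53 j\right) = \left(-798 + o\right) + \left(53 j + j o\right) = -798 + o + 53 j + j o$)
$X{\left(217 \right)} - r{\left(V{\left(-11 \right)},-72 \right)} = 217 - \left(-798 - 11 + 53 \left(-72\right) - -792\right) = 217 - \left(-798 - 11 - 3816 + 792\right) = 217 - -3833 = 217 + 3833 = 4050$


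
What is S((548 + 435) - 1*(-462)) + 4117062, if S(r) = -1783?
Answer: 4115279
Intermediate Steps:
S((548 + 435) - 1*(-462)) + 4117062 = -1783 + 4117062 = 4115279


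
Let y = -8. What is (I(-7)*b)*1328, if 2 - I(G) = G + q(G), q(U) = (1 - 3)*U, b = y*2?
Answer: 106240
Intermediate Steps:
b = -16 (b = -8*2 = -16)
q(U) = -2*U
I(G) = 2 + G (I(G) = 2 - (G - 2*G) = 2 - (-1)*G = 2 + G)
(I(-7)*b)*1328 = ((2 - 7)*(-16))*1328 = -5*(-16)*1328 = 80*1328 = 106240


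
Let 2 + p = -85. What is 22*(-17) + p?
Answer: -461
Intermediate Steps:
p = -87 (p = -2 - 85 = -87)
22*(-17) + p = 22*(-17) - 87 = -374 - 87 = -461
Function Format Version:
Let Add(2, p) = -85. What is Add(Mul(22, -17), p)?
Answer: -461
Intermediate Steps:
p = -87 (p = Add(-2, -85) = -87)
Add(Mul(22, -17), p) = Add(Mul(22, -17), -87) = Add(-374, -87) = -461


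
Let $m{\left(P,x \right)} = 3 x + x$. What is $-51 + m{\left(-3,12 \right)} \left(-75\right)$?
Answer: $-3651$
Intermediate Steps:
$m{\left(P,x \right)} = 4 x$
$-51 + m{\left(-3,12 \right)} \left(-75\right) = -51 + 4 \cdot 12 \left(-75\right) = -51 + 48 \left(-75\right) = -51 - 3600 = -3651$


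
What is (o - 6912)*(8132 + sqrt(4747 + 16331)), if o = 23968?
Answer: 138699392 + 51168*sqrt(2342) ≈ 1.4118e+8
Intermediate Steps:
(o - 6912)*(8132 + sqrt(4747 + 16331)) = (23968 - 6912)*(8132 + sqrt(4747 + 16331)) = 17056*(8132 + sqrt(21078)) = 17056*(8132 + 3*sqrt(2342)) = 138699392 + 51168*sqrt(2342)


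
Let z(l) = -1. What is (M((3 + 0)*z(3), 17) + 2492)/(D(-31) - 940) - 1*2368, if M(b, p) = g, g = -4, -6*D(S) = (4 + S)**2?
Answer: -5032240/2123 ≈ -2370.3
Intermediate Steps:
D(S) = -(4 + S)**2/6
M(b, p) = -4
(M((3 + 0)*z(3), 17) + 2492)/(D(-31) - 940) - 1*2368 = (-4 + 2492)/(-(4 - 31)**2/6 - 940) - 1*2368 = 2488/(-1/6*(-27)**2 - 940) - 2368 = 2488/(-1/6*729 - 940) - 2368 = 2488/(-243/2 - 940) - 2368 = 2488/(-2123/2) - 2368 = 2488*(-2/2123) - 2368 = -4976/2123 - 2368 = -5032240/2123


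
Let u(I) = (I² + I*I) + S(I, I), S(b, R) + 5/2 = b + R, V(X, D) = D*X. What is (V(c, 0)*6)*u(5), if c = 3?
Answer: 0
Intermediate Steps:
S(b, R) = -5/2 + R + b (S(b, R) = -5/2 + (b + R) = -5/2 + (R + b) = -5/2 + R + b)
u(I) = -5/2 + 2*I + 2*I² (u(I) = (I² + I*I) + (-5/2 + I + I) = (I² + I²) + (-5/2 + 2*I) = 2*I² + (-5/2 + 2*I) = -5/2 + 2*I + 2*I²)
(V(c, 0)*6)*u(5) = ((0*3)*6)*(-5/2 + 2*5 + 2*5²) = (0*6)*(-5/2 + 10 + 2*25) = 0*(-5/2 + 10 + 50) = 0*(115/2) = 0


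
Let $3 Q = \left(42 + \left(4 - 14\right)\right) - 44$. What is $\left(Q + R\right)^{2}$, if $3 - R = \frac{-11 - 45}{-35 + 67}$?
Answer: $\frac{9}{16} \approx 0.5625$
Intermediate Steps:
$R = \frac{19}{4}$ ($R = 3 - \frac{-11 - 45}{-35 + 67} = 3 - - \frac{56}{32} = 3 - \left(-56\right) \frac{1}{32} = 3 - - \frac{7}{4} = 3 + \frac{7}{4} = \frac{19}{4} \approx 4.75$)
$Q = -4$ ($Q = \frac{\left(42 + \left(4 - 14\right)\right) - 44}{3} = \frac{\left(42 - 10\right) - 44}{3} = \frac{32 - 44}{3} = \frac{1}{3} \left(-12\right) = -4$)
$\left(Q + R\right)^{2} = \left(-4 + \frac{19}{4}\right)^{2} = \left(\frac{3}{4}\right)^{2} = \frac{9}{16}$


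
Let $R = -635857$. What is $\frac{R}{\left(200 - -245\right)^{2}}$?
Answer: $- \frac{635857}{198025} \approx -3.211$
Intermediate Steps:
$\frac{R}{\left(200 - -245\right)^{2}} = - \frac{635857}{\left(200 - -245\right)^{2}} = - \frac{635857}{\left(200 + 245\right)^{2}} = - \frac{635857}{445^{2}} = - \frac{635857}{198025}$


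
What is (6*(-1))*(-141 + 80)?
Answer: 366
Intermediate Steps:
(6*(-1))*(-141 + 80) = -6*(-61) = 366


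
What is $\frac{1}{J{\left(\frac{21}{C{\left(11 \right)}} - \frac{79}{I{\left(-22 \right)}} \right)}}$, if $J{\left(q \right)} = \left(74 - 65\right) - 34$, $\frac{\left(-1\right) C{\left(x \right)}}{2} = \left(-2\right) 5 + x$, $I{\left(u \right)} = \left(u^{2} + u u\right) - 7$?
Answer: $- \frac{1}{25} \approx -0.04$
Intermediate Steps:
$I{\left(u \right)} = -7 + 2 u^{2}$ ($I{\left(u \right)} = \left(u^{2} + u^{2}\right) - 7 = 2 u^{2} - 7 = -7 + 2 u^{2}$)
$C{\left(x \right)} = 20 - 2 x$ ($C{\left(x \right)} = - 2 \left(\left(-2\right) 5 + x\right) = - 2 \left(-10 + x\right) = 20 - 2 x$)
$J{\left(q \right)} = -25$ ($J{\left(q \right)} = 9 - 34 = -25$)
$\frac{1}{J{\left(\frac{21}{C{\left(11 \right)}} - \frac{79}{I{\left(-22 \right)}} \right)}} = \frac{1}{-25} = - \frac{1}{25}$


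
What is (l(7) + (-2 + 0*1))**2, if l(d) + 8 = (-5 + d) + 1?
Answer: 49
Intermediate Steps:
l(d) = -12 + d (l(d) = -8 + ((-5 + d) + 1) = -8 + (-4 + d) = -12 + d)
(l(7) + (-2 + 0*1))**2 = ((-12 + 7) + (-2 + 0*1))**2 = (-5 + (-2 + 0))**2 = (-5 - 2)**2 = (-7)**2 = 49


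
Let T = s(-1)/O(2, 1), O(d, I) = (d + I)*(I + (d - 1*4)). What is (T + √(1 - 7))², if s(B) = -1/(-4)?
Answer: (1 - 12*I*√6)²/144 ≈ -5.9931 - 0.40825*I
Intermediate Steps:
s(B) = ¼ (s(B) = -1*(-¼) = ¼)
O(d, I) = (I + d)*(-4 + I + d) (O(d, I) = (I + d)*(I + (d - 4)) = (I + d)*(I + (-4 + d)) = (I + d)*(-4 + I + d))
T = -1/12 (T = 1/(4*(1² + 2² - 4*1 - 4*2 + 2*1*2)) = 1/(4*(1 + 4 - 4 - 8 + 4)) = (¼)/(-3) = (¼)*(-⅓) = -1/12 ≈ -0.083333)
(T + √(1 - 7))² = (-1/12 + √(1 - 7))² = (-1/12 + √(-6))² = (-1/12 + I*√6)²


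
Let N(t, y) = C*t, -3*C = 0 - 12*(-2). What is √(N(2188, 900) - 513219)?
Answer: I*√530723 ≈ 728.51*I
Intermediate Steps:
C = -8 (C = -(0 - 12*(-2))/3 = -(0 + 24)/3 = -⅓*24 = -8)
N(t, y) = -8*t
√(N(2188, 900) - 513219) = √(-8*2188 - 513219) = √(-17504 - 513219) = √(-530723) = I*√530723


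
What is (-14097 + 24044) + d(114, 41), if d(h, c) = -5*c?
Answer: 9742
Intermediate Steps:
(-14097 + 24044) + d(114, 41) = (-14097 + 24044) - 5*41 = 9947 - 205 = 9742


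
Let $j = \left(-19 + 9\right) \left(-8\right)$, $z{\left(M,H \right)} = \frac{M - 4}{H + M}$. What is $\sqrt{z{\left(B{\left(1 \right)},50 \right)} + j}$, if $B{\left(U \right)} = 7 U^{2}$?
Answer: $\frac{39 \sqrt{19}}{19} \approx 8.9472$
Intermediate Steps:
$z{\left(M,H \right)} = \frac{-4 + M}{H + M}$
$j = 80$ ($j = \left(-10\right) \left(-8\right) = 80$)
$\sqrt{z{\left(B{\left(1 \right)},50 \right)} + j} = \sqrt{\frac{-4 + 7 \cdot 1^{2}}{50 + 7 \cdot 1^{2}} + 80} = \sqrt{\frac{-4 + 7 \cdot 1}{50 + 7 \cdot 1} + 80} = \sqrt{\frac{-4 + 7}{50 + 7} + 80} = \sqrt{\frac{1}{57} \cdot 3 + 80} = \sqrt{\frac{1}{19} + 80} = \sqrt{\frac{1521}{19}} = \frac{39 \sqrt{19}}{19}$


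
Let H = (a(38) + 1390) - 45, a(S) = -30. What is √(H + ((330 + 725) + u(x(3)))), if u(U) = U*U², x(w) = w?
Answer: √2397 ≈ 48.959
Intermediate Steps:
u(U) = U³
H = 1315 (H = (-30 + 1390) - 45 = 1360 - 45 = 1315)
√(H + ((330 + 725) + u(x(3)))) = √(1315 + ((330 + 725) + 3³)) = √(1315 + (1055 + 27)) = √(1315 + 1082) = √2397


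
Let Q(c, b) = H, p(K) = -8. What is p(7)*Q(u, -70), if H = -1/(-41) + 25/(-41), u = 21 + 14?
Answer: 192/41 ≈ 4.6829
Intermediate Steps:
u = 35
H = -24/41 (H = -1*(-1/41) + 25*(-1/41) = 1/41 - 25/41 = -24/41 ≈ -0.58537)
Q(c, b) = -24/41
p(7)*Q(u, -70) = -8*(-24/41) = 192/41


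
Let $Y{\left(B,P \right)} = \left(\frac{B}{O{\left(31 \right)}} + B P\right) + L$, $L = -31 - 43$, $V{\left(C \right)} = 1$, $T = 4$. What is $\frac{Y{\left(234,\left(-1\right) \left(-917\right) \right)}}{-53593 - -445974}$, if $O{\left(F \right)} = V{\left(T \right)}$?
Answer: $\frac{214738}{392381} \approx 0.54727$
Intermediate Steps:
$O{\left(F \right)} = 1$
$L = -74$
$Y{\left(B,P \right)} = -74 + B + B P$ ($Y{\left(B,P \right)} = \left(\frac{B}{1} + B P\right) - 74 = \left(1 B + B P\right) - 74 = \left(B + B P\right) - 74 = -74 + B + B P$)
$\frac{Y{\left(234,\left(-1\right) \left(-917\right) \right)}}{-53593 - -445974} = \frac{-74 + 234 + 234 \left(\left(-1\right) \left(-917\right)\right)}{-53593 - -445974} = \frac{-74 + 234 + 234 \cdot 917}{-53593 + 445974} = \frac{-74 + 234 + 214578}{392381} = 214738 \cdot \frac{1}{392381} = \frac{214738}{392381}$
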